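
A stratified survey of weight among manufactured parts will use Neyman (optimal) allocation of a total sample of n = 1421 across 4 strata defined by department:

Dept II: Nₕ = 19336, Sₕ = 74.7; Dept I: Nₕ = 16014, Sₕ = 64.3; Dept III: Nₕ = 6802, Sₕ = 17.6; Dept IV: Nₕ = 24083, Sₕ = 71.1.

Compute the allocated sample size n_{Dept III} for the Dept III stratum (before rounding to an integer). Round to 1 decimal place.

Neyman allocation: nₕ = n·NₕSₕ / Σⱼ NⱼSⱼ.
Σ NⱼSⱼ = 19336·74.7 + 16014·64.3 + 6802·17.6 + 24083·71.1 = 4.3061159 × 10^6.
n_{Dept III} = 1421·6802·17.6 / (4.3061159 × 10^6) = 39.5.

39.5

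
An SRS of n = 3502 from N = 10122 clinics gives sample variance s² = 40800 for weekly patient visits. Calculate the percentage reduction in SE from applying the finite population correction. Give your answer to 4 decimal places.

f = n/N = 3502/10122 = 0.34597906.
SE_no-fpc = √(s²/n) = 3.4132807; SE_fpc = √((1−f)s²/n) = 2.7603734.
Ratio = √(1−f) = 0.80871561. Reduction = 100·(1 − 0.80871561) = 19.1284%.

19.1284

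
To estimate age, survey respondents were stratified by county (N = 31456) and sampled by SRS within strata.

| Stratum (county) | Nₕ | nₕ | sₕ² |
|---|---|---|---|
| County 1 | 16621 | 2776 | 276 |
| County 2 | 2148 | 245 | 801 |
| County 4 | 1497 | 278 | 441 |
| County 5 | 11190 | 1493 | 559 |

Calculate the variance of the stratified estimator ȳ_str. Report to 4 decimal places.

0.0806

Var(ȳ_str) = Σₕ Wₕ²(1 − fₕ)sₕ²/nₕ with Wₕ = Nₕ/N, N = 31456.
County 1: Wₕ = 0.52838886; term = 0.52838886²·(1 − 0.16701763)·276/2776 = 0.023122391.
County 2: Wₕ = 0.06828586; term = 0.06828586²·(1 − 0.11405959)·801/245 = 0.013506179.
County 4: Wₕ = 0.04759028; term = 0.04759028²·(1 − 0.18570474)·441/278 = 0.0029255822.
County 5: Wₕ = 0.35573499; term = 0.35573499²·(1 − 0.13342270)·559/1493 = 0.04105939.
Sum = 0.080613542.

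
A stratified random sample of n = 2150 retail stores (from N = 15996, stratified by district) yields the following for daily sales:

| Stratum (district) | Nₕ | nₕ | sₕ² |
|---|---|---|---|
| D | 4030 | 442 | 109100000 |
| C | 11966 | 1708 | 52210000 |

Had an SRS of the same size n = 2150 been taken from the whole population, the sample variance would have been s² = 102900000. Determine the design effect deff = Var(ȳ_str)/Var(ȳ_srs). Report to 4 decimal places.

0.6907

Var(ȳ_str) = Σ Wₕ²(1−fₕ)sₕ²/nₕ with Wₕ = Nₕ/15996:
  D: (4030/15996)²·(1−442/4030)·109100000/442 = 13948.81
  C: (11966/15996)²·(1−1708/11966)·52210000/1708 = 14664.077
  → Var(ȳ_str) = 28612.887.
Var(ȳ_srs) = (1 − 2150/15996)·102900000/2150 = 41427.607.
deff = 28612.887 / 41427.607 = 0.6907.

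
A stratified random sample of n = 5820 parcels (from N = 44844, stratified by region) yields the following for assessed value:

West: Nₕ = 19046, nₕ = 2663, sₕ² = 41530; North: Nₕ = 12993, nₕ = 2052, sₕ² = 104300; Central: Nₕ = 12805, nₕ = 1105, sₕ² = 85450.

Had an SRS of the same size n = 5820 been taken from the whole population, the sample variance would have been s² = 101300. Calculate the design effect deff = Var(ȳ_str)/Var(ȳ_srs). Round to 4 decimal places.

Var(ȳ_str) = Σ Wₕ²(1−fₕ)sₕ²/nₕ with Wₕ = Nₕ/44844:
  West: (19046/44844)²·(1−2663/19046)·41530/2663 = 2.419799
  North: (12993/44844)²·(1−2052/12993)·104300/2052 = 3.5930621
  Central: (12805/44844)²·(1−1105/12805)·85450/1105 = 5.761115
  → Var(ȳ_str) = 11.773976.
Var(ȳ_srs) = (1 − 5820/44844)·101300/5820 = 15.146556.
deff = 11.773976 / 15.146556 = 0.7773.

0.7773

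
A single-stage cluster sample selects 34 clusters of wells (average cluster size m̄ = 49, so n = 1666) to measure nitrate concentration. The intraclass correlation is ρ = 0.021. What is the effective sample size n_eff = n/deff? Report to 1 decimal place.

deff = 1 + (49 − 1)·0.021 = 1 + 1.008 = 2.008.
n_eff = 1666 / 2.008 = 829.7.

829.7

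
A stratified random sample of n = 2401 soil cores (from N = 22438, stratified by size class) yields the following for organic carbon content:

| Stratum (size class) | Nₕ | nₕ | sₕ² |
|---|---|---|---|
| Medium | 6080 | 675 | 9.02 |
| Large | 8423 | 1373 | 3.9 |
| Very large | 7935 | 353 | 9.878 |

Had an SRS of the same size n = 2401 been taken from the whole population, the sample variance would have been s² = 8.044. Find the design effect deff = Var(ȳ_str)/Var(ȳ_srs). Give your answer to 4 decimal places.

Var(ȳ_str) = Σ Wₕ²(1−fₕ)sₕ²/nₕ with Wₕ = Nₕ/22438:
  Medium: (6080/22438)²·(1−675/6080)·9.02/675 = 8.7223549 × 10^-4
  Large: (8423/22438)²·(1−1373/8423)·3.9/1373 = 3.3502846 × 10^-4
  Very large: (7935/22438)²·(1−353/7935)·9.878/353 = 0.0033439266
  → Var(ȳ_str) = 0.0045511906.
Var(ȳ_srs) = (1 − 2401/22438)·8.044/2401 = 0.0029917717.
deff = 0.0045511906 / 0.0029917717 = 1.5212.

1.5212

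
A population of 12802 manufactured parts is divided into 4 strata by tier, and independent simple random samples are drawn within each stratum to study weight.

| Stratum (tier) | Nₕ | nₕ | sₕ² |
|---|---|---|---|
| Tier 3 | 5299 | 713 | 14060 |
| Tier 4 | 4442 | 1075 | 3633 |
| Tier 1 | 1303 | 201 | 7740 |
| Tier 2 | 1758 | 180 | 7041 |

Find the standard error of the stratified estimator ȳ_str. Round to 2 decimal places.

2.06

Var(ȳ_str) = Σₕ Wₕ²(1 − fₕ)sₕ²/nₕ with Wₕ = Nₕ/N, N = 12802.
Tier 3: Wₕ = 0.41391970; term = 0.41391970²·(1 − 0.13455369)·14060/713 = 2.9239377.
Tier 4: Wₕ = 0.34697703; term = 0.34697703²·(1 − 0.24200810)·3633/1075 = 0.3084061.
Tier 1: Wₕ = 0.10178097; term = 0.10178097²·(1 − 0.15425940)·7740/201 = 0.33737684.
Tier 2: Wₕ = 0.13732229; term = 0.13732229²·(1 − 0.10238908)·7041/180 = 0.66211292.
Sum = 4.2318336.
SE = √(4.2318336) = 2.06.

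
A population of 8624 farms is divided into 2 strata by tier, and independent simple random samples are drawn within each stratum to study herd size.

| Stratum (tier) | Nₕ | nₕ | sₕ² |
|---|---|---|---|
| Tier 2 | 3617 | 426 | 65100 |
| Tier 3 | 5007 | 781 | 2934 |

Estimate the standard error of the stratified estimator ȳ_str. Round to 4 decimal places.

Var(ȳ_str) = Σₕ Wₕ²(1 − fₕ)sₕ²/nₕ with Wₕ = Nₕ/N, N = 8624.
Tier 2: Wₕ = 0.41941095; term = 0.41941095²·(1 − 0.11777716)·65100/426 = 23.715332.
Tier 3: Wₕ = 0.58058905; term = 0.58058905²·(1 − 0.15598163)·2934/781 = 1.0688055.
Sum = 24.784138.
SE = √(24.784138) = 4.9784.

4.9784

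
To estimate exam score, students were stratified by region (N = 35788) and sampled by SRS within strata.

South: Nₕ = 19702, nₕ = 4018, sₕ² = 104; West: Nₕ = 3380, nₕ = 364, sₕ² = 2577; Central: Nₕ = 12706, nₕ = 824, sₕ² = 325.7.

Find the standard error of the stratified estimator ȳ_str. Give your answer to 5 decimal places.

Var(ȳ_str) = Σₕ Wₕ²(1 − fₕ)sₕ²/nₕ with Wₕ = Nₕ/N, N = 35788.
South: Wₕ = 0.55051973; term = 0.55051973²·(1 − 0.20393869)·104/4018 = 0.0062447592.
West: Wₕ = 0.09444507; term = 0.09444507²·(1 − 0.10769231)·2577/364 = 0.056349.
Central: Wₕ = 0.35503521; term = 0.35503521²·(1 − 0.06485125)·325.7/824 = 0.046592293.
Sum = 0.10918605.
SE = √(0.10918605) = 0.33043.

0.33043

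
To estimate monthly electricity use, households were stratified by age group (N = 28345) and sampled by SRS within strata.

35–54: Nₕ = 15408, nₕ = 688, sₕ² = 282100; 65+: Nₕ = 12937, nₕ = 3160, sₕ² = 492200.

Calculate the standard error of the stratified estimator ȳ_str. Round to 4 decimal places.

Var(ȳ_str) = Σₕ Wₕ²(1 − fₕ)sₕ²/nₕ with Wₕ = Nₕ/N, N = 28345.
35–54: Wₕ = 0.54358793; term = 0.54358793²·(1 − 0.04465213)·282100/688 = 115.74862.
65+: Wₕ = 0.45641207; term = 0.45641207²·(1 − 0.24426065)·492200/3160 = 24.521148.
Sum = 140.26977.
SE = √(140.26977) = 11.8436.

11.8436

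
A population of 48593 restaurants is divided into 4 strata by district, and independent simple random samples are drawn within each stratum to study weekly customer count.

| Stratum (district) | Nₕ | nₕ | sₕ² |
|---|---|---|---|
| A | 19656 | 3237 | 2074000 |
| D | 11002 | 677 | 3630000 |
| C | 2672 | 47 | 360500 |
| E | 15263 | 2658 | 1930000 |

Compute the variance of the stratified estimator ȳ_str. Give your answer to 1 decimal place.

427.5

Var(ȳ_str) = Σₕ Wₕ²(1 − fₕ)sₕ²/nₕ with Wₕ = Nₕ/N, N = 48593.
A: Wₕ = 0.40450271; term = 0.40450271²·(1 − 0.16468254)·2074000/3237 = 87.571033.
D: Wₕ = 0.22641121; term = 0.22641121²·(1 − 0.06153427)·3630000/677 = 257.94804.
C: Wₕ = 0.05498734; term = 0.05498734²·(1 − 0.01758982)·360500/47 = 22.783778.
E: Wₕ = 0.31409874; term = 0.31409874²·(1 − 0.17414663)·1930000/2658 = 59.161294.
Sum = 427.46415.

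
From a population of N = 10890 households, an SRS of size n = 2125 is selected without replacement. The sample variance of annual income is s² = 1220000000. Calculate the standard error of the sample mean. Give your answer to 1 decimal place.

Under SRS without replacement, Var(ȳ) = (1 − f)·s²/n with f = n/N = 2125/10890 = 0.19513315.
Var(ȳ) = (1 − 0.19513315)·1220000000/2125 = 0.80486685·574117.65 = 462088.26.
SE(ȳ) = √(462088.26) = 679.8.

679.8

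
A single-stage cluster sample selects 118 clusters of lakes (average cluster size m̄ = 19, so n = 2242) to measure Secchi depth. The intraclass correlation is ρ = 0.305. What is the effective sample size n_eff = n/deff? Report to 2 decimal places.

deff = 1 + (19 − 1)·0.305 = 1 + 5.49 = 6.49.
n_eff = 2242 / 6.49 = 345.45.

345.45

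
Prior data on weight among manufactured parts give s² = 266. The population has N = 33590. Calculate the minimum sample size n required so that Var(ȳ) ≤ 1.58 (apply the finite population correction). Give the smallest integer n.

Without fpc, n₀ = s²/D = 266/1.58 = 168.3544.
With fpc, (1 − n/N)·s²/n ≤ D requires n ≥ n₀/(1 + n₀/N) = 168.3544/(1 + 168.3544/33590) = 167.5148.
Rounding up, n = 168.

168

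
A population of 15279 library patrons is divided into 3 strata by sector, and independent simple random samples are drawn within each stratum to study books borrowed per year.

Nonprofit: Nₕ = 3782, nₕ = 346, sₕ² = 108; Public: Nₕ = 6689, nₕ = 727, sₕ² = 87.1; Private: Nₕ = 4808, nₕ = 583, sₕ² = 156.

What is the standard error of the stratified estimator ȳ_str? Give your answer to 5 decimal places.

Var(ȳ_str) = Σₕ Wₕ²(1 − fₕ)sₕ²/nₕ with Wₕ = Nₕ/N, N = 15279.
Nonprofit: Wₕ = 0.24752929; term = 0.24752929²·(1 − 0.09148599)·108/346 = 0.017375307.
Public: Wₕ = 0.43779043; term = 0.43779043²·(1 − 0.10868590)·87.1/727 = 0.020466664.
Private: Wₕ = 0.31468028; term = 0.31468028²·(1 − 0.12125624)·156/583 = 0.023283987.
Sum = 0.061125958.
SE = √(0.061125958) = 0.24724.

0.24724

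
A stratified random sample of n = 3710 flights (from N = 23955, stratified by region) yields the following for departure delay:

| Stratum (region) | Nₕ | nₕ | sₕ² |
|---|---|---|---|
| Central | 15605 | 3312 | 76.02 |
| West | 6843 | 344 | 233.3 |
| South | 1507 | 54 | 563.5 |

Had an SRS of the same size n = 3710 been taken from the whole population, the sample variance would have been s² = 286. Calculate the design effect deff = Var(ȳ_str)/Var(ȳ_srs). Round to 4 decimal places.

1.5357

Var(ȳ_str) = Σ Wₕ²(1−fₕ)sₕ²/nₕ with Wₕ = Nₕ/23955:
  Central: (15605/23955)²·(1−3312/15605)·76.02/3312 = 0.007673029
  West: (6843/23955)²·(1−344/6843)·233.3/344 = 0.052560202
  South: (1507/23955)²·(1−54/1507)·563.5/54 = 0.039818663
  → Var(ȳ_str) = 0.10005189.
Var(ȳ_srs) = (1 − 3710/23955)·286/3710 = 0.065149896.
deff = 0.10005189 / 0.065149896 = 1.5357.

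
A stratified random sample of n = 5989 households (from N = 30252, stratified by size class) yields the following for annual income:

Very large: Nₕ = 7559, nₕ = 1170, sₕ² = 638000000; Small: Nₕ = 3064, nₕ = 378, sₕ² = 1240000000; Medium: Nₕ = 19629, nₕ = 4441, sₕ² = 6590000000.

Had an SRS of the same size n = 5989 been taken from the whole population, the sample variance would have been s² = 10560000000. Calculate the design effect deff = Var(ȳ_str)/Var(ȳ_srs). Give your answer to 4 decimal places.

0.3830

Var(ȳ_str) = Σ Wₕ²(1−fₕ)sₕ²/nₕ with Wₕ = Nₕ/30252:
  Very large: (7559/30252)²·(1−1170/7559)·638000000/1170 = 28775.565
  Small: (3064/30252)²·(1−378/3064)·1240000000/378 = 29499.623
  Medium: (19629/30252)²·(1−4441/19629)·6590000000/4441 = 483387.28
  → Var(ȳ_str) = 541662.47.
Var(ȳ_srs) = (1 − 5989/30252)·10560000000/5989 = 1.4141648 × 10^6.
deff = 541662.47 / (1.4141648 × 10^6) = 0.3830.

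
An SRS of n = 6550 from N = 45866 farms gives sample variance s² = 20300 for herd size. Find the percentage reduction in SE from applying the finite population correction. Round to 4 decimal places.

7.4153

f = n/N = 6550/45866 = 0.14280731.
SE_no-fpc = √(s²/n) = 1.7604649; SE_fpc = √((1−f)s²/n) = 1.6299212.
Ratio = √(1−f) = 0.92584701. Reduction = 100·(1 − 0.92584701) = 7.4153%.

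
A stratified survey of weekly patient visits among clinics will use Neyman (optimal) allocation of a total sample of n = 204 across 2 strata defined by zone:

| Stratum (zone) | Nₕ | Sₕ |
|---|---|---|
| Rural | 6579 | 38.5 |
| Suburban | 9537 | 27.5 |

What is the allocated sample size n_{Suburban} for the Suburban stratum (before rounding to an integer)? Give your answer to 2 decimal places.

103.78

Neyman allocation: nₕ = n·NₕSₕ / Σⱼ NⱼSⱼ.
Σ NⱼSⱼ = 6579·38.5 + 9537·27.5 = 515559.
n_{Suburban} = 204·9537·27.5 / 515559 = 103.78.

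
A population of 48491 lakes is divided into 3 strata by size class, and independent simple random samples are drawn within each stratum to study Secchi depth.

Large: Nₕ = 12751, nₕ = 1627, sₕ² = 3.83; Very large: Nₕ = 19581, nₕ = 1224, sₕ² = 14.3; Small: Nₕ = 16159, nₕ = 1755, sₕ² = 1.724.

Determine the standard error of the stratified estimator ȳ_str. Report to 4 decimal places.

Var(ȳ_str) = Σₕ Wₕ²(1 − fₕ)sₕ²/nₕ with Wₕ = Nₕ/N, N = 48491.
Large: Wₕ = 0.26295601; term = 0.26295601²·(1 − 0.12759784)·3.83/1627 = 1.420019 × 10^-4.
Very large: Wₕ = 0.40380689; term = 0.40380689²·(1 − 0.06250958)·14.3/1224 = 0.0017859484.
Small: Wₕ = 0.33323710; term = 0.33323710²·(1 − 0.10860821)·1.724/1755 = 9.7237874 × 10^-5.
Sum = 0.0020251882.
SE = √(0.0020251882) = 0.0450.

0.0450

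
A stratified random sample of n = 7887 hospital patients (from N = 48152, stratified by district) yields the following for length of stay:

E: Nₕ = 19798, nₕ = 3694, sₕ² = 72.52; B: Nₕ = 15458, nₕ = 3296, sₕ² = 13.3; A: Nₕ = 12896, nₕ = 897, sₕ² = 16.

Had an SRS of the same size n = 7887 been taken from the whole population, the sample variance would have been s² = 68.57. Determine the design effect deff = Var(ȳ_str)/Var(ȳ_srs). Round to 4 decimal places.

0.5801

Var(ȳ_str) = Σ Wₕ²(1−fₕ)sₕ²/nₕ with Wₕ = Nₕ/48152:
  E: (19798/48152)²·(1−3694/19798)·72.52/3694 = 0.0026995248
  B: (15458/48152)²·(1−3296/15458)·13.3/3296 = 3.2718552 × 10^-4
  A: (12896/48152)²·(1−897/12896)·16/897 = 0.0011904166
  → Var(ȳ_str) = 0.0042171269.
Var(ȳ_srs) = (1 − 7887/48152)·68.57/7887 = 0.0072700213.
deff = 0.0042171269 / 0.0072700213 = 0.5801.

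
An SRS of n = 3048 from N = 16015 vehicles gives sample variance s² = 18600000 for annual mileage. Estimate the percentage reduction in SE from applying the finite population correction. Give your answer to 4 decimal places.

10.0179

f = n/N = 3048/16015 = 0.19032157.
SE_no-fpc = √(s²/n) = 78.117618; SE_fpc = √((1−f)s²/n) = 70.291899.
Ratio = √(1−f) = 0.89982133. Reduction = 100·(1 − 0.89982133) = 10.0179%.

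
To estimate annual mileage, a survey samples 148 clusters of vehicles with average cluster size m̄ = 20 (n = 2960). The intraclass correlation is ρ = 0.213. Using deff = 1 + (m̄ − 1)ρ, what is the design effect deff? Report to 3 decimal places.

5.047

deff = 1 + (20 − 1)·0.213 = 1 + 4.047 = 5.047.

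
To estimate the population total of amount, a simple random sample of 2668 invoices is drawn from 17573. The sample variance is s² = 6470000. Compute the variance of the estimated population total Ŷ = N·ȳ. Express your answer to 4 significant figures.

Var(Ŷ) = N²·Var(ȳ) = N²·(1 − n/N)·s²/n.
f = 2668/17573 = 0.15182382; Var(ȳ) = 0.84817618·6470000/2668 = 2056.859.
Var(Ŷ) = 17573² · 2056.859 = 6.351793 × 10^11.

6.352 × 10^11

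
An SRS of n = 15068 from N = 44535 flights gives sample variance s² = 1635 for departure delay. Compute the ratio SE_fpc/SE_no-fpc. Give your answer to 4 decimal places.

f = n/N = 15068/44535 = 0.33834063.
SE_no-fpc = √(s²/n) = 0.32940567; SE_fpc = √((1−f)s²/n) = 0.26794663.
Ratio = √(1−f) = 0.81342447.

0.8134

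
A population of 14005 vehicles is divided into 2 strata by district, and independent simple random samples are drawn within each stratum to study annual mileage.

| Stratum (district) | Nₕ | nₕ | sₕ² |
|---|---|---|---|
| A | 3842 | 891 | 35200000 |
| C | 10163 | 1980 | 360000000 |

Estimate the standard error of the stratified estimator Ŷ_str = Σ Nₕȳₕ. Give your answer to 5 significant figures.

3.9457 × 10^6

Var(Ŷ_str) = Σₕ Nₕ²(1 − fₕ)sₕ²/nₕ.
A: 3842²·(1 − 891/3842)·35200000/891 = 4.479108 × 10^11.
C: 10163²·(1 − 1980/10163)·360000000/1980 = 1.5120696 × 10^13.
Sum = 1.5568607 × 10^13.
SE = √(1.5568607 × 10^13) = 3.9457 × 10^6.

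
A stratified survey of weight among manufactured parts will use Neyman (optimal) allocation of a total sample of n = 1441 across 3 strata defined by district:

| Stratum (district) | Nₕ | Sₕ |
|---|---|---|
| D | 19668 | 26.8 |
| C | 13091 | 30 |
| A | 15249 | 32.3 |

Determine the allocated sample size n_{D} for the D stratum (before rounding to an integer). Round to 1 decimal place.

Neyman allocation: nₕ = n·NₕSₕ / Σⱼ NⱼSⱼ.
Σ NⱼSⱼ = 19668·26.8 + 13091·30 + 15249·32.3 = 1.4123751 × 10^6.
n_{D} = 1441·19668·26.8 / (1.4123751 × 10^6) = 537.8.

537.8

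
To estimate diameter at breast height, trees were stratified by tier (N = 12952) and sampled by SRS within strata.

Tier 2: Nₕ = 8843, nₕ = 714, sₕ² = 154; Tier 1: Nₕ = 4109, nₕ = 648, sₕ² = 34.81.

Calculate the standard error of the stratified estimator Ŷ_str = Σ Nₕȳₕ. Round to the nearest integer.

Var(Ŷ_str) = Σₕ Nₕ²(1 − fₕ)sₕ²/nₕ.
Tier 2: 8843²·(1 − 714/8843)·154/714 = 1.5504553 × 10^7.
Tier 1: 4109²·(1 − 648/4109)·34.81/648 = 763953.21.
Sum = 1.6268506 × 10^7.
SE = √(1.6268506 × 10^7) = 4033.

4033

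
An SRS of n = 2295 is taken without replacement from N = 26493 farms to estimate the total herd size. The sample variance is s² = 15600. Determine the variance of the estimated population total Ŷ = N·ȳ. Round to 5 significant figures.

4.3577 × 10^9

Var(Ŷ) = N²·Var(ȳ) = N²·(1 − n/N)·s²/n.
f = 2295/26493 = 0.08662666; Var(ȳ) = 0.91337334·15600/2295 = 6.2085508.
Var(Ŷ) = 26493² · 6.2085508 = 4.3576517 × 10^9.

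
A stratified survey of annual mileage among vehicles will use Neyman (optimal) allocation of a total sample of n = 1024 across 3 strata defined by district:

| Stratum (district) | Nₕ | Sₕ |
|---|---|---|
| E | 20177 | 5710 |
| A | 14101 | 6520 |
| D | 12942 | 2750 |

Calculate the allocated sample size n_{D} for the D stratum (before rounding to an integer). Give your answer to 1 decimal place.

150.1

Neyman allocation: nₕ = n·NₕSₕ / Σⱼ NⱼSⱼ.
Σ NⱼSⱼ = 20177·5710 + 14101·6520 + 12942·2750 = 2.4273969 × 10^8.
n_{D} = 1024·12942·2750 / (2.4273969 × 10^8) = 150.1.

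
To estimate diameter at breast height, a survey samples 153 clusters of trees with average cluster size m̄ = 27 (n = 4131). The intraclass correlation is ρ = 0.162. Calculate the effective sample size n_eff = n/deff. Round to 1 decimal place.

792.6

deff = 1 + (27 − 1)·0.162 = 1 + 4.212 = 5.212.
n_eff = 4131 / 5.212 = 792.6.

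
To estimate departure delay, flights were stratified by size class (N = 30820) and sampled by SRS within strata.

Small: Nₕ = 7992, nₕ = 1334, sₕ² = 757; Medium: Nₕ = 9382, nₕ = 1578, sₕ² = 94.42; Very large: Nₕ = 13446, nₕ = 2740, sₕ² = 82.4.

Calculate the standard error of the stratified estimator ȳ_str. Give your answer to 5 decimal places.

Var(ȳ_str) = Σₕ Wₕ²(1 − fₕ)sₕ²/nₕ with Wₕ = Nₕ/N, N = 30820.
Small: Wₕ = 0.25931213; term = 0.25931213²·(1 − 0.16691692)·757/1334 = 0.031788794.
Medium: Wₕ = 0.30441272; term = 0.30441272²·(1 − 0.16819441)·94.42/1578 = 0.0046121606.
Very large: Wₕ = 0.43627515; term = 0.43627515²·(1 − 0.20377808)·82.4/2740 = 0.004557553.
Sum = 0.040958508.
SE = √(0.040958508) = 0.20238.

0.20238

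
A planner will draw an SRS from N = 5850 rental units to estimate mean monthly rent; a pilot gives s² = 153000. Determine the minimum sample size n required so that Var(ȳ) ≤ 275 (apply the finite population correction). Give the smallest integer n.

Without fpc, n₀ = s²/D = 153000/275 = 556.3636.
With fpc, (1 − n/N)·s²/n ≤ D requires n ≥ n₀/(1 + n₀/N) = 556.3636/(1 + 556.3636/5850) = 508.0459.
Rounding up, n = 509.

509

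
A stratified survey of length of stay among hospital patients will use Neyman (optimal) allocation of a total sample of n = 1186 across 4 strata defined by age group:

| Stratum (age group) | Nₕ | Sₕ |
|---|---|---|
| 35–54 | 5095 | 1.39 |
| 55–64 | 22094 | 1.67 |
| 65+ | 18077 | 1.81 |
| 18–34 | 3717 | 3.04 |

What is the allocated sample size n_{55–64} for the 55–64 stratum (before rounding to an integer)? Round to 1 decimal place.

497.3

Neyman allocation: nₕ = n·NₕSₕ / Σⱼ NⱼSⱼ.
Σ NⱼSⱼ = 5095·1.39 + 22094·1.67 + 18077·1.81 + 3717·3.04 = 87998.08.
n_{55–64} = 1186·22094·1.67 / 87998.08 = 497.3.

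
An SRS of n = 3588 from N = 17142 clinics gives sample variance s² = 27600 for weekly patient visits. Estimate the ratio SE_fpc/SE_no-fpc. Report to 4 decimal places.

0.8892

f = n/N = 3588/17142 = 0.20931047.
SE_no-fpc = √(s²/n) = 2.773501; SE_fpc = √((1−f)s²/n) = 2.4662172.
Ratio = √(1−f) = 0.88920725.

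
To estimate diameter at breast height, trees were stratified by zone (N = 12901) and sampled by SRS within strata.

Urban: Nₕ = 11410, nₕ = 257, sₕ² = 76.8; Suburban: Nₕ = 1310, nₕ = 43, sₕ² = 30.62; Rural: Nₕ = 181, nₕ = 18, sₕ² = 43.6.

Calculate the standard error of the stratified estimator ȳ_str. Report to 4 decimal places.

Var(ȳ_str) = Σₕ Wₕ²(1 − fₕ)sₕ²/nₕ with Wₕ = Nₕ/N, N = 12901.
Urban: Wₕ = 0.88442756; term = 0.88442756²·(1 − 0.02252410)·76.8/257 = 0.22848553.
Suburban: Wₕ = 0.10154252; term = 0.10154252²·(1 − 0.03282443)·30.62/43 = 0.0071013005.
Rural: Wₕ = 0.01402992; term = 0.01402992²·(1 − 0.09944751)·43.6/18 = 4.293717 × 10^-4.
Sum = 0.2360162.
SE = √(0.2360162) = 0.4858.

0.4858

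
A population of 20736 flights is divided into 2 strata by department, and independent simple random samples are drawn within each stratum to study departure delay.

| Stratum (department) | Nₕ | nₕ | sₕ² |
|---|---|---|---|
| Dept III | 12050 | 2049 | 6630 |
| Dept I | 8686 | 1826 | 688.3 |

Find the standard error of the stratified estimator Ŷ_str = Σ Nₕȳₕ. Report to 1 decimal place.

Var(Ŷ_str) = Σₕ Nₕ²(1 − fₕ)sₕ²/nₕ.
Dept III: 12050²·(1 − 2049/12050)·6630/2049 = 3.8994382 × 10^8.
Dept I: 8686²·(1 − 1826/8686)·688.3/1826 = 2.2460578 × 10^7.
Sum = 4.124044 × 10^8.
SE = √(4.124044 × 10^8) = 20307.7.

20307.7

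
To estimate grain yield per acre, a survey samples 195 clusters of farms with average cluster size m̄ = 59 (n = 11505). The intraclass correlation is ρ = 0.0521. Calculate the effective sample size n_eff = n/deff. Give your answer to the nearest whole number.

deff = 1 + (59 − 1)·0.0521 = 1 + 3.0218 = 4.0218.
n_eff = 11505 / 4.0218 = 2861.

2861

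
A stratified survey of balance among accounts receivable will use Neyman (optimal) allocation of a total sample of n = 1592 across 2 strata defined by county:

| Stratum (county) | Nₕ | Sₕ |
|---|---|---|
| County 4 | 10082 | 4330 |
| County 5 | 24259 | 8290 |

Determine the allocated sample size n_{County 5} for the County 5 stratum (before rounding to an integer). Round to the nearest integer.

Neyman allocation: nₕ = n·NₕSₕ / Σⱼ NⱼSⱼ.
Σ NⱼSⱼ = 10082·4330 + 24259·8290 = 2.4476217 × 10^8.
n_{County 5} = 1592·24259·8290 / (2.4476217 × 10^8) = 1308.

1308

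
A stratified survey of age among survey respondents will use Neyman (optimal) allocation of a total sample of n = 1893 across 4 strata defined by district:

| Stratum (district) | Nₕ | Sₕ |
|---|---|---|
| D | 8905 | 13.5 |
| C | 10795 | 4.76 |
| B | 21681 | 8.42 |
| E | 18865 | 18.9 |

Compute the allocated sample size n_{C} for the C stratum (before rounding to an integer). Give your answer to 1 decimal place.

136.9

Neyman allocation: nₕ = n·NₕSₕ / Σⱼ NⱼSⱼ.
Σ NⱼSⱼ = 8905·13.5 + 10795·4.76 + 21681·8.42 + 18865·18.9 = 710704.22.
n_{C} = 1893·10795·4.76 / 710704.22 = 136.9.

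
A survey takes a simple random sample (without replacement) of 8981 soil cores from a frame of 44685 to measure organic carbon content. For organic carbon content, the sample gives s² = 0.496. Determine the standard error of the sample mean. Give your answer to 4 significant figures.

Under SRS without replacement, Var(ȳ) = (1 − f)·s²/n with f = n/N = 8981/44685 = 0.20098467.
Var(ȳ) = (1 − 0.20098467)·0.496/8981 = 0.79901533·5.5227703 × 10^-5 = 4.4127781 × 10^-5.
SE(ȳ) = √(4.4127781 × 10^-5) = 0.006643.

0.006643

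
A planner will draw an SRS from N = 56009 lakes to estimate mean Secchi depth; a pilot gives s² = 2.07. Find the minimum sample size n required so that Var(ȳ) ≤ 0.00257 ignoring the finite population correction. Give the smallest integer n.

806

Without fpc, n₀ = s²/D = 2.07/0.00257 = 805.4475.
Rounding up, n = 806.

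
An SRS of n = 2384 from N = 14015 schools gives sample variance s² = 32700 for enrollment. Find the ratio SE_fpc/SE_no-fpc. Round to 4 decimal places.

0.9110

f = n/N = 2384/14015 = 0.17010346.
SE_no-fpc = √(s²/n) = 3.7035716; SE_fpc = √((1−f)s²/n) = 3.3739041.
Ratio = √(1−f) = 0.91098657.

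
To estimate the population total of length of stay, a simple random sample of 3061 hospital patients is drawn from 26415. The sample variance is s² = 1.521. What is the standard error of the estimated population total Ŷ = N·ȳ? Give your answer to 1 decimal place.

553.7

Var(Ŷ) = N²·Var(ȳ) = N²·(1 − n/N)·s²/n.
f = 3061/26415 = 0.11588113; Var(ȳ) = 0.88411887·1.521/3061 = 4.3931552 × 10^-4.
Var(Ŷ) = 26415² · (4.3931552 × 10^-4) = 306533.38.
SE(Ŷ) = √(306533.38) = 553.7.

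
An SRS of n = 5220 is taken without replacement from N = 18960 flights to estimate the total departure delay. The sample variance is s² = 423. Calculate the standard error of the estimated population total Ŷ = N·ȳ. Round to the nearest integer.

4595

Var(Ŷ) = N²·Var(ȳ) = N²·(1 − n/N)·s²/n.
f = 5220/18960 = 0.27531646; Var(ȳ) = 0.72468354·423/5220 = 0.058724356.
Var(Ŷ) = 18960² · 0.058724356 = 2.1110325 × 10^7.
SE(Ŷ) = √(2.1110325 × 10^7) = 4595.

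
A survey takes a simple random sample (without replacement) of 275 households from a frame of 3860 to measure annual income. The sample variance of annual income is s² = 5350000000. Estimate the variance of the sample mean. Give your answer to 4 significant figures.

1.807 × 10^7

Under SRS without replacement, Var(ȳ) = (1 − f)·s²/n with f = n/N = 275/3860 = 0.07124352.
Var(ȳ) = (1 − 0.07124352)·5350000000/275 = 0.92875648·1.9454545 × 10^7 = 1.8068535 × 10^7.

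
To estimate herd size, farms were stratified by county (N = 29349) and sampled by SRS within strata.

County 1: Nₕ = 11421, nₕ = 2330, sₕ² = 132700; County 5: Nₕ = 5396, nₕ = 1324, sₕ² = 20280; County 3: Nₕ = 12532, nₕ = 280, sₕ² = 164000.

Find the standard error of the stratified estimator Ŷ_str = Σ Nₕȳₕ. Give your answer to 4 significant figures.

Var(Ŷ_str) = Σₕ Nₕ²(1 − fₕ)sₕ²/nₕ.
County 1: 11421²·(1 − 2330/11421)·132700/2330 = 5.913312 × 10^9.
County 5: 5396²·(1 − 1324/5396)·20280/1324 = 3.3655781 × 10^8.
County 3: 12532²·(1 − 280/12532)·164000/280 = 8.993178 × 10^10.
Sum = 9.618165 × 10^10.
SE = √(9.618165 × 10^10) = 310100.

310100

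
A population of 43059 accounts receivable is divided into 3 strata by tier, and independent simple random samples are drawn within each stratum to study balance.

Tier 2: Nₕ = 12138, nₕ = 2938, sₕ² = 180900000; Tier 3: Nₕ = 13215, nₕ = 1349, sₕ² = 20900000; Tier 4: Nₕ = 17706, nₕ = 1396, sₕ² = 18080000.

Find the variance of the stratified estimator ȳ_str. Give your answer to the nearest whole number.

Var(ȳ_str) = Σₕ Wₕ²(1 − fₕ)sₕ²/nₕ with Wₕ = Nₕ/N, N = 43059.
Tier 2: Wₕ = 0.28189229; term = 0.28189229²·(1 − 0.24204976)·180900000/2938 = 3708.4622.
Tier 3: Wₕ = 0.30690448; term = 0.30690448²·(1 − 0.10208097)·20900000/1349 = 1310.3218.
Tier 4: Wₕ = 0.41120323; term = 0.41120323²·(1 − 0.07884333)·18080000/1396 = 2017.2492.
Sum = 7036.0332.

7036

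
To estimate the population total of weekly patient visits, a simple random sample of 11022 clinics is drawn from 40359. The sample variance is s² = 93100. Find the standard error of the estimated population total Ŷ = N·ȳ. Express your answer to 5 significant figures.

100010

Var(Ŷ) = N²·Var(ȳ) = N²·(1 − n/N)·s²/n.
f = 11022/40359 = 0.27309894; Var(ȳ) = 0.72690106·93100/11022 = 6.1399464.
Var(Ŷ) = 40359² · 6.1399464 = 1.0001045 × 10^10.
SE(Ŷ) = √(1.0001045 × 10^10) = 100010.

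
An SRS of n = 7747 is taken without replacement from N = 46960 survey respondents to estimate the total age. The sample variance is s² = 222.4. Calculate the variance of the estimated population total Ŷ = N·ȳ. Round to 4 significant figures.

Var(Ŷ) = N²·Var(ȳ) = N²·(1 − n/N)·s²/n.
f = 7747/46960 = 0.16497019; Var(ȳ) = 0.83502981·222.4/7747 = 0.023971941.
Var(Ŷ) = 46960² · 0.023971941 = 5.2863922 × 10^7.

5.286 × 10^7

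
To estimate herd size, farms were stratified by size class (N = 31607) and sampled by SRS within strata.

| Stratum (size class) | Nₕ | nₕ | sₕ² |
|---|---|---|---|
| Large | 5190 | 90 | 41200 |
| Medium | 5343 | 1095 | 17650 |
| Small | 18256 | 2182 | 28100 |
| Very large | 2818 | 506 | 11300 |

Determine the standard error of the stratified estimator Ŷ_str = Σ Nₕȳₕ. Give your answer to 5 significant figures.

Var(Ŷ_str) = Σₕ Nₕ²(1 − fₕ)sₕ²/nₕ.
Large: 5190²·(1 − 90/5190)·41200/90 = 1.211692 × 10^10.
Medium: 5343²·(1 − 1095/5343)·17650/1095 = 3.6584765 × 10^8.
Small: 18256²·(1 − 2182/18256)·28100/2182 = 3.7790372 × 10^9.
Very large: 2818²·(1 − 506/2818)·11300/506 = 1.4549791 × 10^8.
Sum = 1.6407303 × 10^10.
SE = √(1.6407303 × 10^10) = 128090.

128090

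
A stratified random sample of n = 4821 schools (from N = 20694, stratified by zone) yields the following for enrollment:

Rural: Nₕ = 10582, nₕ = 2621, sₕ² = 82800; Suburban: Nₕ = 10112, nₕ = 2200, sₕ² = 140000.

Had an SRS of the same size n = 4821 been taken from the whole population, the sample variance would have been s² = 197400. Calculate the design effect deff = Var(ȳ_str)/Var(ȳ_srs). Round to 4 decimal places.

Var(ȳ_str) = Σ Wₕ²(1−fₕ)sₕ²/nₕ with Wₕ = Nₕ/20694:
  Rural: (10582/20694)²·(1−2621/10582)·82800/2621 = 6.2145517
  Suburban: (10112/20694)²·(1−2200/10112)·140000/2200 = 11.888849
  → Var(ȳ_str) = 18.103401.
Var(ȳ_srs) = (1 − 4821/20694)·197400/4821 = 31.406865.
deff = 18.103401 / 31.406865 = 0.5764.

0.5764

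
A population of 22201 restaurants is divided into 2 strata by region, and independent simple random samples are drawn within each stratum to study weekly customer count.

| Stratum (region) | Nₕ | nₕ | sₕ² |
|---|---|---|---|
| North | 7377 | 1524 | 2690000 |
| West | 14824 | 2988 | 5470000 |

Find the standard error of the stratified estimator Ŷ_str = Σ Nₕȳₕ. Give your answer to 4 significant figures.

Var(Ŷ_str) = Σₕ Nₕ²(1 − fₕ)sₕ²/nₕ.
North: 7377²·(1 − 1524/7377)·2690000/1524 = 7.6212397 × 10^10.
West: 14824²·(1 − 2988/14824)·5470000/2988 = 3.2120115 × 10^11.
Sum = 3.9741355 × 10^11.
SE = √(3.9741355 × 10^11) = 630400.

630400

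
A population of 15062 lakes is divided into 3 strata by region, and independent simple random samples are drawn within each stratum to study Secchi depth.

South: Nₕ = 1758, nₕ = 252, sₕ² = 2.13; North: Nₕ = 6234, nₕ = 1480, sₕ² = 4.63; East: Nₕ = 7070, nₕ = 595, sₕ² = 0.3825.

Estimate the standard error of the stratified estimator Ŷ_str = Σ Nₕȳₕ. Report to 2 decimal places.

380.16

Var(Ŷ_str) = Σₕ Nₕ²(1 − fₕ)sₕ²/nₕ.
South: 1758²·(1 − 252/1758)·2.13/252 = 22378.084.
North: 6234²·(1 − 1480/6234)·4.63/1480 = 92713.986.
East: 7070²·(1 − 595/7070)·0.3825/595 = 29428.875.
Sum = 144520.95.
SE = √(144520.95) = 380.16.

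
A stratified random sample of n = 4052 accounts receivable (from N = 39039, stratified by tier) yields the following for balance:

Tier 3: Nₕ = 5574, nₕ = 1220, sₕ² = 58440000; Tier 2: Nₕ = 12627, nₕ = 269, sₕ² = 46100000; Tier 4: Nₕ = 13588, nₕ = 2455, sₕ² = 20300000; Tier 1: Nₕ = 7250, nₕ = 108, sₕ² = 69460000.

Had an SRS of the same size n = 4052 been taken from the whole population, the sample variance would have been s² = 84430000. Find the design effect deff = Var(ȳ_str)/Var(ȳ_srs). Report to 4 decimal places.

2.1946

Var(ȳ_str) = Σ Wₕ²(1−fₕ)sₕ²/nₕ with Wₕ = Nₕ/39039:
  Tier 3: (5574/39039)²·(1−1220/5574)·58440000/1220 = 762.79598
  Tier 2: (12627/39039)²·(1−269/12627)·46100000/269 = 17546.87
  Tier 4: (13588/39039)²·(1−2455/13588)·20300000/2455 = 820.75761
  Tier 1: (7250/39039)²·(1−108/7250)·69460000/108 = 21851.01
  → Var(ȳ_str) = 40981.434.
Var(ȳ_srs) = (1 − 4052/39039)·84430000/4052 = 18673.915.
deff = 40981.434 / 18673.915 = 2.1946.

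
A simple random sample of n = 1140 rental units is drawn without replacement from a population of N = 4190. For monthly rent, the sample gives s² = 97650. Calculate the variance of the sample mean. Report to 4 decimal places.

62.3524

Under SRS without replacement, Var(ȳ) = (1 − f)·s²/n with f = n/N = 1140/4190 = 0.27207637.
Var(ȳ) = (1 − 0.27207637)·97650/1140 = 0.72792363·85.657895 = 62.352405.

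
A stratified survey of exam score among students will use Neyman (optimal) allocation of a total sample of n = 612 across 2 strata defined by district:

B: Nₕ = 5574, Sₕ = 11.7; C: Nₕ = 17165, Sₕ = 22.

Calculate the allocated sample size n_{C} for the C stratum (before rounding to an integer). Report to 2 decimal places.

521.87

Neyman allocation: nₕ = n·NₕSₕ / Σⱼ NⱼSⱼ.
Σ NⱼSⱼ = 5574·11.7 + 17165·22 = 442845.8.
n_{C} = 612·17165·22 / 442845.8 = 521.87.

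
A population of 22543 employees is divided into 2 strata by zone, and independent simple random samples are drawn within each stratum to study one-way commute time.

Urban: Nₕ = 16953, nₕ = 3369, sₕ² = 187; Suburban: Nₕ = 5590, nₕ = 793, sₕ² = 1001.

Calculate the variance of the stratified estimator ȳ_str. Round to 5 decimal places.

Var(ȳ_str) = Σₕ Wₕ²(1 − fₕ)sₕ²/nₕ with Wₕ = Nₕ/N, N = 22543.
Urban: Wₕ = 0.75202945; term = 0.75202945²·(1 − 0.19872589)·187/3369 = 0.025153094.
Suburban: Wₕ = 0.24797055; term = 0.24797055²·(1 − 0.14186047)·1001/793 = 0.066606865.
Sum = 0.091759959.

0.09176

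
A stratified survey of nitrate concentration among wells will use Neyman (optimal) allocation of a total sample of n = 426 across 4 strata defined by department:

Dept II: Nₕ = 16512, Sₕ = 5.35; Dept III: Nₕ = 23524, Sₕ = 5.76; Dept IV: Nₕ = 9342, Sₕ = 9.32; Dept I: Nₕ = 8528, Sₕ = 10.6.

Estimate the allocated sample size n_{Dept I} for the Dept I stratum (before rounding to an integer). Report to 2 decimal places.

95.96

Neyman allocation: nₕ = n·NₕSₕ / Σⱼ NⱼSⱼ.
Σ NⱼSⱼ = 16512·5.35 + 23524·5.76 + 9342·9.32 + 8528·10.6 = 401301.68.
n_{Dept I} = 426·8528·10.6 / 401301.68 = 95.96.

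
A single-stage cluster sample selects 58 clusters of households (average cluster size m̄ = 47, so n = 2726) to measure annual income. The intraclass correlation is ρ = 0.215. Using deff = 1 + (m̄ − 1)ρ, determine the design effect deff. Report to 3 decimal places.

deff = 1 + (47 − 1)·0.215 = 1 + 9.89 = 10.89.

10.890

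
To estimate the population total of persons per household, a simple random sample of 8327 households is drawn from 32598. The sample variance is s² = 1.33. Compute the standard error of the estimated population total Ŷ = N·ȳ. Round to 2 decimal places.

355.48

Var(Ŷ) = N²·Var(ȳ) = N²·(1 − n/N)·s²/n.
f = 8327/32598 = 0.25544512; Var(ȳ) = 0.74455488·1.33/8327 = 1.1892134 × 10^-4.
Var(Ŷ) = 32598² · (1.1892134 × 10^-4) = 126369.34.
SE(Ŷ) = √(126369.34) = 355.48.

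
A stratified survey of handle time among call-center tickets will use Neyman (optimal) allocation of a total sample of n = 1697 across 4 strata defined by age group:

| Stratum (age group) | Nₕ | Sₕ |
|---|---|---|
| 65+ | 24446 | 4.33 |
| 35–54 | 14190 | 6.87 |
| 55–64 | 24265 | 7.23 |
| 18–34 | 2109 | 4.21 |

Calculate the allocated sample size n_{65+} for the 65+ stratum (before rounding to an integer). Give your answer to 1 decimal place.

463.4

Neyman allocation: nₕ = n·NₕSₕ / Σⱼ NⱼSⱼ.
Σ NⱼSⱼ = 24446·4.33 + 14190·6.87 + 24265·7.23 + 2109·4.21 = 387651.32.
n_{65+} = 1697·24446·4.33 / 387651.32 = 463.4.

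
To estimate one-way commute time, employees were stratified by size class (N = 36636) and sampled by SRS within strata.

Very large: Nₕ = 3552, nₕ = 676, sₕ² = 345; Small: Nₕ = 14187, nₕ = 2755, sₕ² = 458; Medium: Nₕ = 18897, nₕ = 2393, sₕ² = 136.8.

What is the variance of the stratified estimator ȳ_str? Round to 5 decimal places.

Var(ȳ_str) = Σₕ Wₕ²(1 − fₕ)sₕ²/nₕ with Wₕ = Nₕ/N, N = 36636.
Very large: Wₕ = 0.09695382; term = 0.09695382²·(1 − 0.19031532)·345/676 = 0.0038843481.
Small: Wₕ = 0.38724206; term = 0.38724206²·(1 − 0.19419187)·458/2755 = 0.020088178.
Medium: Wₕ = 0.51580413; term = 0.51580413²·(1 − 0.12663386)·136.8/2393 = 0.013283404.
Sum = 0.03725593.

0.03726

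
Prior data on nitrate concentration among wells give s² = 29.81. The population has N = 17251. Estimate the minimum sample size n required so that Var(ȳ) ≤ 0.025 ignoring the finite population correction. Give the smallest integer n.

1193

Without fpc, n₀ = s²/D = 29.81/0.025 = 1192.4000.
Rounding up, n = 1193.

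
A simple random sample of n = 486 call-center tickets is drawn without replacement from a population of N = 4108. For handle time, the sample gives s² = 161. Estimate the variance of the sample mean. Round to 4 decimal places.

0.2921

Under SRS without replacement, Var(ȳ) = (1 − f)·s²/n with f = n/N = 486/4108 = 0.11830574.
Var(ȳ) = (1 − 0.11830574)·161/486 = 0.88169426·0.33127572 = 0.2920839.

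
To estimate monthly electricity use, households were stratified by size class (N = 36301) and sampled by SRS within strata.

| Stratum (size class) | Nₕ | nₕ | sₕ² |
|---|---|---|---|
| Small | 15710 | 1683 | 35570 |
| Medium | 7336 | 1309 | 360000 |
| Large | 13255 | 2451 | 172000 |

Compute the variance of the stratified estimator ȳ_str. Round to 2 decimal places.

20.39

Var(ȳ_str) = Σₕ Wₕ²(1 − fₕ)sₕ²/nₕ with Wₕ = Nₕ/N, N = 36301.
Small: Wₕ = 0.43277045; term = 0.43277045²·(1 − 0.10712922)·35570/1683 = 3.5343012.
Medium: Wₕ = 0.20208810; term = 0.20208810²·(1 − 0.17843511)·360000/1309 = 9.2275454.
Large: Wₕ = 0.36514146; term = 0.36514146²·(1 − 0.18491135)·172000/2451 = 7.6262716.
Sum = 20.388118.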